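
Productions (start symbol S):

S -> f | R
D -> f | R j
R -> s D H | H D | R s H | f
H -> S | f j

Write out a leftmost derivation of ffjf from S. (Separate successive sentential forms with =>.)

S => R => HD => SD => RD => HDD => SDD => fDD => fRjD => ffjD => ffjf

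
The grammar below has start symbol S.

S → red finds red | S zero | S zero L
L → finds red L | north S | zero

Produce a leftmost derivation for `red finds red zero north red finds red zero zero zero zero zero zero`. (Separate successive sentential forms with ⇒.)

S ⇒ S zero L ⇒ S zero L zero L ⇒ S zero L zero L zero L ⇒ S zero L zero L zero L zero L ⇒ red finds red zero L zero L zero L zero L ⇒ red finds red zero north S zero L zero L zero L ⇒ red finds red zero north red finds red zero L zero L zero L ⇒ red finds red zero north red finds red zero zero zero L zero L ⇒ red finds red zero north red finds red zero zero zero zero zero L ⇒ red finds red zero north red finds red zero zero zero zero zero zero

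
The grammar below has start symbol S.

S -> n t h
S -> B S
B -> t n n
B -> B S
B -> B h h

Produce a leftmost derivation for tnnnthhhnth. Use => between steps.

S => BS   [S -> B S]
BS => BhhS   [B -> B h h]
BhhS => BShhS   [B -> B S]
BShhS => tnnShhS   [B -> t n n]
tnnShhS => tnnnthhhS   [S -> n t h]
tnnnthhhS => tnnnthhhnth   [S -> n t h]

S=>BS=>BhhS=>BShhS=>tnnShhS=>tnnnthhhS=>tnnnthhhnth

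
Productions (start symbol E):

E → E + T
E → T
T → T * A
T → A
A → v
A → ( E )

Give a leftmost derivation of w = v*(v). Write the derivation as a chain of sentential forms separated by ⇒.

E⇒T⇒T*A⇒A*A⇒v*A⇒v*(E)⇒v*(T)⇒v*(A)⇒v*(v)

E ⇒ T   [E → T]
T ⇒ T*A   [T → T * A]
T*A ⇒ A*A   [T → A]
A*A ⇒ v*A   [A → v]
v*A ⇒ v*(E)   [A → ( E )]
v*(E) ⇒ v*(T)   [E → T]
v*(T) ⇒ v*(A)   [T → A]
v*(A) ⇒ v*(v)   [A → v]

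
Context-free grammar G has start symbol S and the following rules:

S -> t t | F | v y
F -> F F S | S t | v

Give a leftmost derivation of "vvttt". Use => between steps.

S => F => St => Ft => FFSt => vFSt => vvSt => vvttt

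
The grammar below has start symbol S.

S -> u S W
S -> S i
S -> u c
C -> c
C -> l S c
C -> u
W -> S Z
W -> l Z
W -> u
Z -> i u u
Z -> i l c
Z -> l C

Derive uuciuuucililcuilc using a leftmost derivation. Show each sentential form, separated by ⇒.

S ⇒ uSW   [S -> u S W]
uSW ⇒ uSiW   [S -> S i]
uSiW ⇒ uuciW   [S -> u c]
uuciW ⇒ uuciSZ   [W -> S Z]
uuciSZ ⇒ uuciuSWZ   [S -> u S W]
uuciuSWZ ⇒ uuciuuSWWZ   [S -> u S W]
uuciuuSWWZ ⇒ uuciuuSiWWZ   [S -> S i]
uuciuuSiWWZ ⇒ uuciuuuciWWZ   [S -> u c]
uuciuuuciWWZ ⇒ uuciuuucilZWZ   [W -> l Z]
uuciuuucilZWZ ⇒ uuciuuucililcWZ   [Z -> i l c]
uuciuuucililcWZ ⇒ uuciuuucililcuZ   [W -> u]
uuciuuucililcuZ ⇒ uuciuuucililcuilc   [Z -> i l c]

S⇒uSW⇒uSiW⇒uuciW⇒uuciSZ⇒uuciuSWZ⇒uuciuuSWWZ⇒uuciuuSiWWZ⇒uuciuuuciWWZ⇒uuciuuucilZWZ⇒uuciuuucililcWZ⇒uuciuuucililcuZ⇒uuciuuucililcuilc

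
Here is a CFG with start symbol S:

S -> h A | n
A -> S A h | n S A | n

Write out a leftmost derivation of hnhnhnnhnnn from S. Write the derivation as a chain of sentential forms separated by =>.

S => hA => hnSA => hnhAA => hnhnSAA => hnhnhAAA => hnhnhnAA => hnhnhnnSAA => hnhnhnnhAAA => hnhnhnnhnAA => hnhnhnnhnnA => hnhnhnnhnnn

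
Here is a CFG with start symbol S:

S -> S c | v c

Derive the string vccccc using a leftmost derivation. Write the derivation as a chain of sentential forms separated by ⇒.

S ⇒ Sc ⇒ Scc ⇒ Sccc ⇒ Scccc ⇒ vccccc

S ⇒ Sc   [S -> S c]
Sc ⇒ Scc   [S -> S c]
Scc ⇒ Sccc   [S -> S c]
Sccc ⇒ Scccc   [S -> S c]
Scccc ⇒ vccccc   [S -> v c]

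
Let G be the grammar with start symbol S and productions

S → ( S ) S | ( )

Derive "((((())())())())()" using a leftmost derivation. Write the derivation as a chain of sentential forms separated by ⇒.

S ⇒ (S)S ⇒ ((S)S)S ⇒ (((S)S)S)S ⇒ ((((S)S)S)S)S ⇒ ((((())S)S)S)S ⇒ ((((())())S)S)S ⇒ ((((())())())S)S ⇒ ((((())())())())S ⇒ ((((())())())())()

S ⇒ (S)S   [S → ( S ) S]
(S)S ⇒ ((S)S)S   [S → ( S ) S]
((S)S)S ⇒ (((S)S)S)S   [S → ( S ) S]
(((S)S)S)S ⇒ ((((S)S)S)S)S   [S → ( S ) S]
((((S)S)S)S)S ⇒ ((((())S)S)S)S   [S → ( )]
((((())S)S)S)S ⇒ ((((())())S)S)S   [S → ( )]
((((())())S)S)S ⇒ ((((())())())S)S   [S → ( )]
((((())())())S)S ⇒ ((((())())())())S   [S → ( )]
((((())())())())S ⇒ ((((())())())())()   [S → ( )]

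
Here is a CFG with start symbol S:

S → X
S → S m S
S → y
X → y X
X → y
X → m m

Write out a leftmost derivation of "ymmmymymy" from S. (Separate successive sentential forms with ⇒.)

S ⇒ SmS ⇒ SmSmS ⇒ XmSmS ⇒ yXmSmS ⇒ ymmmSmS ⇒ ymmmSmSmS ⇒ ymmmymSmS ⇒ ymmmymymS ⇒ ymmmymymy

S ⇒ SmS   [S → S m S]
SmS ⇒ SmSmS   [S → S m S]
SmSmS ⇒ XmSmS   [S → X]
XmSmS ⇒ yXmSmS   [X → y X]
yXmSmS ⇒ ymmmSmS   [X → m m]
ymmmSmS ⇒ ymmmSmSmS   [S → S m S]
ymmmSmSmS ⇒ ymmmymSmS   [S → y]
ymmmymSmS ⇒ ymmmymymS   [S → y]
ymmmymymS ⇒ ymmmymymy   [S → y]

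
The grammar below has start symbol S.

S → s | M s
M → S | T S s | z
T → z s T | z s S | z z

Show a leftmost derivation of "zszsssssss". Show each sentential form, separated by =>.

S => Ms => TSss => zsTSss => zszsSSss => zszsMsSss => zszsSsSss => zszsssSss => zszsssMsss => zszsssSsss => zszsssssss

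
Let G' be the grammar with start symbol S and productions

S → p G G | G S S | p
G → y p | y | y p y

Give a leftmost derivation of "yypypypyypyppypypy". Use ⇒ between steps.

S ⇒ GSS ⇒ ySS ⇒ yGSSS ⇒ yypySSS ⇒ yypypGGSS ⇒ yypypypyGSS ⇒ yypypypyypySS ⇒ yypypypyypypS ⇒ yypypypyypyppGG ⇒ yypypypyypyppypG ⇒ yypypypyypyppypypy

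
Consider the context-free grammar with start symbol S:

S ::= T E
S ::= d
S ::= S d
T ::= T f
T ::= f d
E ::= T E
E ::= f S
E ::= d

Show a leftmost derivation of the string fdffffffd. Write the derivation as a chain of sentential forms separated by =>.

S => TE   [S ::= T E]
TE => TfE   [T ::= T f]
TfE => TffE   [T ::= T f]
TffE => TfffE   [T ::= T f]
TfffE => TffffE   [T ::= T f]
TffffE => TfffffE   [T ::= T f]
TfffffE => TffffffE   [T ::= T f]
TffffffE => fdffffffE   [T ::= f d]
fdffffffE => fdffffffd   [E ::= d]

S => TE => TfE => TffE => TfffE => TffffE => TfffffE => TffffffE => fdffffffE => fdffffffd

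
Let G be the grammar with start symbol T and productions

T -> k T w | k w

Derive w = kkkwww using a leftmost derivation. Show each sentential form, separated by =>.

T => kTw   [T -> k T w]
kTw => kkTww   [T -> k T w]
kkTww => kkkwww   [T -> k w]

T=>kTw=>kkTww=>kkkwww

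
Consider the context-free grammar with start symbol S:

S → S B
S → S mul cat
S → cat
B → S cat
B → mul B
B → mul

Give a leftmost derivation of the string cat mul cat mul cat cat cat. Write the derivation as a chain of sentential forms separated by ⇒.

S ⇒ S B ⇒ cat B ⇒ cat mul B ⇒ cat mul S cat ⇒ cat mul S B cat ⇒ cat mul S B B cat ⇒ cat mul cat B B cat ⇒ cat mul cat mul B cat ⇒ cat mul cat mul S cat cat ⇒ cat mul cat mul cat cat cat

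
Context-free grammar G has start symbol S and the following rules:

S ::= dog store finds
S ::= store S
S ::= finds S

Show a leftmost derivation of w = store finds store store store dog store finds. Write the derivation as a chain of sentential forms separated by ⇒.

S ⇒ store S ⇒ store finds S ⇒ store finds store S ⇒ store finds store store S ⇒ store finds store store store S ⇒ store finds store store store dog store finds

S ⇒ store S   [S ::= store S]
store S ⇒ store finds S   [S ::= finds S]
store finds S ⇒ store finds store S   [S ::= store S]
store finds store S ⇒ store finds store store S   [S ::= store S]
store finds store store S ⇒ store finds store store store S   [S ::= store S]
store finds store store store S ⇒ store finds store store store dog store finds   [S ::= dog store finds]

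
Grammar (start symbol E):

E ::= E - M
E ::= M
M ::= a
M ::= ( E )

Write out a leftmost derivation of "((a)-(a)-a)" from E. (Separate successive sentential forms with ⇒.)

E ⇒ M ⇒ (E) ⇒ (E-M) ⇒ (E-M-M) ⇒ (M-M-M) ⇒ ((E)-M-M) ⇒ ((M)-M-M) ⇒ ((a)-M-M) ⇒ ((a)-(E)-M) ⇒ ((a)-(M)-M) ⇒ ((a)-(a)-M) ⇒ ((a)-(a)-a)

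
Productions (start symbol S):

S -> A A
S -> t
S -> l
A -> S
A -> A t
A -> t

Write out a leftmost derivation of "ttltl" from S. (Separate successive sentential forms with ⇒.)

S ⇒ AA ⇒ SA ⇒ AAA ⇒ AtAA ⇒ ttAA ⇒ ttAtA ⇒ ttStA ⇒ ttltA ⇒ ttltS ⇒ ttltl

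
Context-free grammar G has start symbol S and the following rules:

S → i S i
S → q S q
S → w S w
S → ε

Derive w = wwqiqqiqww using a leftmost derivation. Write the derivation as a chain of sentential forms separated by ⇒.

S ⇒ wSw ⇒ wwSww ⇒ wwqSqww ⇒ wwqiSiqww ⇒ wwqiqSqiqww ⇒ wwqiqqiqww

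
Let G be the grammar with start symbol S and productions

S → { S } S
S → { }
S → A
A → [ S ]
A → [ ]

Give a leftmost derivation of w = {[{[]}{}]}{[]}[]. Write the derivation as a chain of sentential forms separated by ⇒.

S ⇒ {S}S ⇒ {A}S ⇒ {[S]}S ⇒ {[{S}S]}S ⇒ {[{A}S]}S ⇒ {[{[]}S]}S ⇒ {[{[]}{}]}S ⇒ {[{[]}{}]}{S}S ⇒ {[{[]}{}]}{A}S ⇒ {[{[]}{}]}{[]}S ⇒ {[{[]}{}]}{[]}A ⇒ {[{[]}{}]}{[]}[]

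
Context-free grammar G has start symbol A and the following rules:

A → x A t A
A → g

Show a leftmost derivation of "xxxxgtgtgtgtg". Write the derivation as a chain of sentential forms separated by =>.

A=>xAtA=>xxAtAtA=>xxxAtAtAtA=>xxxxAtAtAtAtA=>xxxxgtAtAtAtA=>xxxxgtgtAtAtA=>xxxxgtgtgtAtA=>xxxxgtgtgtgtA=>xxxxgtgtgtgtg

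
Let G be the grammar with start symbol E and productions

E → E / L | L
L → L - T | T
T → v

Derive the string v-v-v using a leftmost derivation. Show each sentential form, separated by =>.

E => L => L-T => L-T-T => T-T-T => v-T-T => v-v-T => v-v-v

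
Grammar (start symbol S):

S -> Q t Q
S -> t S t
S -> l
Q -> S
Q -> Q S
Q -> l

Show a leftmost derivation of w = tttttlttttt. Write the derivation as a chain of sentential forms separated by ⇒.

S ⇒ tSt ⇒ ttStt ⇒ tttSttt ⇒ ttttStttt ⇒ tttttSttttt ⇒ tttttlttttt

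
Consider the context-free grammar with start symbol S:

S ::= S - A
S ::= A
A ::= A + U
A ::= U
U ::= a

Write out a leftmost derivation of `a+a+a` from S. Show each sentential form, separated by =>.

S => A => A+U => A+U+U => U+U+U => a+U+U => a+a+U => a+a+a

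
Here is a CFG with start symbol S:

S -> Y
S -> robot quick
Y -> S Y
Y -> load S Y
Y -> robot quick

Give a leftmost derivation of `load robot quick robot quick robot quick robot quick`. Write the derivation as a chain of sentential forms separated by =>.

S => Y   [S -> Y]
Y => S Y   [Y -> S Y]
S Y => Y Y   [S -> Y]
Y Y => load S Y Y   [Y -> load S Y]
load S Y Y => load robot quick Y Y   [S -> robot quick]
load robot quick Y Y => load robot quick S Y Y   [Y -> S Y]
load robot quick S Y Y => load robot quick robot quick Y Y   [S -> robot quick]
load robot quick robot quick Y Y => load robot quick robot quick robot quick Y   [Y -> robot quick]
load robot quick robot quick robot quick Y => load robot quick robot quick robot quick robot quick   [Y -> robot quick]

S => Y => S Y => Y Y => load S Y Y => load robot quick Y Y => load robot quick S Y Y => load robot quick robot quick Y Y => load robot quick robot quick robot quick Y => load robot quick robot quick robot quick robot quick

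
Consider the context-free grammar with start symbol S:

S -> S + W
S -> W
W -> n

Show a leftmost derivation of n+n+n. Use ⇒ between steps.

S ⇒ S+W   [S -> S + W]
S+W ⇒ S+W+W   [S -> S + W]
S+W+W ⇒ W+W+W   [S -> W]
W+W+W ⇒ n+W+W   [W -> n]
n+W+W ⇒ n+n+W   [W -> n]
n+n+W ⇒ n+n+n   [W -> n]

S⇒S+W⇒S+W+W⇒W+W+W⇒n+W+W⇒n+n+W⇒n+n+n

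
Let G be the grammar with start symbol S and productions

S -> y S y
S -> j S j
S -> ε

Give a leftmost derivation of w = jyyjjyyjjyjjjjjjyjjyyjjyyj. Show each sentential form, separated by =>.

S => jSj   [S -> j S j]
jSj => jySyj   [S -> y S y]
jySyj => jyySyyj   [S -> y S y]
jyySyyj => jyyjSjyyj   [S -> j S j]
jyyjSjyyj => jyyjjSjjyyj   [S -> j S j]
jyyjjSjjyyj => jyyjjySyjjyyj   [S -> y S y]
jyyjjySyjjyyj => jyyjjyySyyjjyyj   [S -> y S y]
jyyjjyySyyjjyyj => jyyjjyyjSjyyjjyyj   [S -> j S j]
jyyjjyyjSjyyjjyyj => jyyjjyyjjSjjyyjjyyj   [S -> j S j]
jyyjjyyjjSjjyyjjyyj => jyyjjyyjjySyjjyyjjyyj   [S -> y S y]
jyyjjyyjjySyjjyyjjyyj => jyyjjyyjjyjSjyjjyyjjyyj   [S -> j S j]
jyyjjyyjjyjSjyjjyyjjyyj => jyyjjyyjjyjjSjjyjjyyjjyyj   [S -> j S j]
jyyjjyyjjyjjSjjyjjyyjjyyj => jyyjjyyjjyjjjSjjjyjjyyjjyyj   [S -> j S j]
jyyjjyyjjyjjjSjjjyjjyyjjyyj => jyyjjyyjjyjjjjjjyjjyyjjyyj   [S -> ε]

S => jSj => jySyj => jyySyyj => jyyjSjyyj => jyyjjSjjyyj => jyyjjySyjjyyj => jyyjjyySyyjjyyj => jyyjjyyjSjyyjjyyj => jyyjjyyjjSjjyyjjyyj => jyyjjyyjjySyjjyyjjyyj => jyyjjyyjjyjSjyjjyyjjyyj => jyyjjyyjjyjjSjjyjjyyjjyyj => jyyjjyyjjyjjjSjjjyjjyyjjyyj => jyyjjyyjjyjjjjjjyjjyyjjyyj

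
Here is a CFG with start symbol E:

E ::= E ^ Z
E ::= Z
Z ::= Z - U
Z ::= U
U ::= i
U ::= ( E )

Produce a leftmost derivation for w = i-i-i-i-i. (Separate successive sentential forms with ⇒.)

E ⇒ Z   [E ::= Z]
Z ⇒ Z-U   [Z ::= Z - U]
Z-U ⇒ Z-U-U   [Z ::= Z - U]
Z-U-U ⇒ Z-U-U-U   [Z ::= Z - U]
Z-U-U-U ⇒ Z-U-U-U-U   [Z ::= Z - U]
Z-U-U-U-U ⇒ U-U-U-U-U   [Z ::= U]
U-U-U-U-U ⇒ i-U-U-U-U   [U ::= i]
i-U-U-U-U ⇒ i-i-U-U-U   [U ::= i]
i-i-U-U-U ⇒ i-i-i-U-U   [U ::= i]
i-i-i-U-U ⇒ i-i-i-i-U   [U ::= i]
i-i-i-i-U ⇒ i-i-i-i-i   [U ::= i]

E⇒Z⇒Z-U⇒Z-U-U⇒Z-U-U-U⇒Z-U-U-U-U⇒U-U-U-U-U⇒i-U-U-U-U⇒i-i-U-U-U⇒i-i-i-U-U⇒i-i-i-i-U⇒i-i-i-i-i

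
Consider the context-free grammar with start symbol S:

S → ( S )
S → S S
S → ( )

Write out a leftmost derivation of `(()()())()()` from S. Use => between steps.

S=>SS=>SSS=>(S)SS=>(SS)SS=>(SSS)SS=>(()SS)SS=>(()()S)SS=>(()()())SS=>(()()())()S=>(()()())()()

S => SS   [S → S S]
SS => SSS   [S → S S]
SSS => (S)SS   [S → ( S )]
(S)SS => (SS)SS   [S → S S]
(SS)SS => (SSS)SS   [S → S S]
(SSS)SS => (()SS)SS   [S → ( )]
(()SS)SS => (()()S)SS   [S → ( )]
(()()S)SS => (()()())SS   [S → ( )]
(()()())SS => (()()())()S   [S → ( )]
(()()())()S => (()()())()()   [S → ( )]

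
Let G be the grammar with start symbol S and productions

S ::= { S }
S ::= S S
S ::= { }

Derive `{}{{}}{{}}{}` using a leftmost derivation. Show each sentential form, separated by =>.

S => SS => SSS => {}SS => {}SSS => {}{S}SS => {}{{}}SS => {}{{}}{S}S => {}{{}}{{}}S => {}{{}}{{}}{}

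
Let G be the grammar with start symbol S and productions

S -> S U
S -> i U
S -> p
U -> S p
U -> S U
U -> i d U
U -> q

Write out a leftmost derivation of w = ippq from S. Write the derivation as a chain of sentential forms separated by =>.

S => SU   [S -> S U]
SU => iUU   [S -> i U]
iUU => iSpU   [U -> S p]
iSpU => ippU   [S -> p]
ippU => ippq   [U -> q]

S => SU => iUU => iSpU => ippU => ippq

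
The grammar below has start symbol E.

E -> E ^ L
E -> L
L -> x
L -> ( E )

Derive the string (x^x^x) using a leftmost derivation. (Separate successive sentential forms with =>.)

E => L => (E) => (E^L) => (E^L^L) => (L^L^L) => (x^L^L) => (x^x^L) => (x^x^x)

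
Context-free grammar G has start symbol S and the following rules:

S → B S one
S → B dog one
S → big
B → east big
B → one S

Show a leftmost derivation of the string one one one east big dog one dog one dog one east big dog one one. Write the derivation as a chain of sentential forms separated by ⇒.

S ⇒ B S one   [S → B S one]
B S one ⇒ one S S one   [B → one S]
one S S one ⇒ one B dog one S one   [S → B dog one]
one B dog one S one ⇒ one one S dog one S one   [B → one S]
one one S dog one S one ⇒ one one B dog one dog one S one   [S → B dog one]
one one B dog one dog one S one ⇒ one one one S dog one dog one S one   [B → one S]
one one one S dog one dog one S one ⇒ one one one B dog one dog one dog one S one   [S → B dog one]
one one one B dog one dog one dog one S one ⇒ one one one east big dog one dog one dog one S one   [B → east big]
one one one east big dog one dog one dog one S one ⇒ one one one east big dog one dog one dog one B dog one one   [S → B dog one]
one one one east big dog one dog one dog one B dog one one ⇒ one one one east big dog one dog one dog one east big dog one one   [B → east big]

S ⇒ B S one ⇒ one S S one ⇒ one B dog one S one ⇒ one one S dog one S one ⇒ one one B dog one dog one S one ⇒ one one one S dog one dog one S one ⇒ one one one B dog one dog one dog one S one ⇒ one one one east big dog one dog one dog one S one ⇒ one one one east big dog one dog one dog one B dog one one ⇒ one one one east big dog one dog one dog one east big dog one one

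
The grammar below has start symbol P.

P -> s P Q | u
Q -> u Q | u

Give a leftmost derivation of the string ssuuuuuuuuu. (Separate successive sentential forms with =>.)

P => sPQ => ssPQQ => ssuQQ => ssuuQQ => ssuuuQQ => ssuuuuQQ => ssuuuuuQQ => ssuuuuuuQ => ssuuuuuuuQ => ssuuuuuuuuQ => ssuuuuuuuuu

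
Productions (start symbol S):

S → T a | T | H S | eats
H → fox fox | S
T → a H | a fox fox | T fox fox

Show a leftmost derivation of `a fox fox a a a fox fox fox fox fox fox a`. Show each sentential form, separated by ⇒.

S ⇒ H S ⇒ S S ⇒ T a S ⇒ a fox fox a S ⇒ a fox fox a T ⇒ a fox fox a a H ⇒ a fox fox a a S ⇒ a fox fox a a T a ⇒ a fox fox a a T fox fox a ⇒ a fox fox a a T fox fox fox fox a ⇒ a fox fox a a a fox fox fox fox fox fox a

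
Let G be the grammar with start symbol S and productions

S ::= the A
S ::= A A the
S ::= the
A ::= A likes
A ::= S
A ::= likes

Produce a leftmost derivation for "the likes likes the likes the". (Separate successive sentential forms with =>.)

S => A A the => S A the => A A the A the => S A the A the => the A A the A the => the likes A the A the => the likes likes the A the => the likes likes the likes the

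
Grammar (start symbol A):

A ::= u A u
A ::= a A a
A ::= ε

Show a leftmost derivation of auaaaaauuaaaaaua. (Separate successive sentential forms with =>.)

A => aAa => auAua => auaAaua => auaaAaaua => auaaaAaaaua => auaaaaAaaaaua => auaaaaaAaaaaaua => auaaaaauAuaaaaaua => auaaaaauuaaaaaua

A => aAa   [A ::= a A a]
aAa => auAua   [A ::= u A u]
auAua => auaAaua   [A ::= a A a]
auaAaua => auaaAaaua   [A ::= a A a]
auaaAaaua => auaaaAaaaua   [A ::= a A a]
auaaaAaaaua => auaaaaAaaaaua   [A ::= a A a]
auaaaaAaaaaua => auaaaaaAaaaaaua   [A ::= a A a]
auaaaaaAaaaaaua => auaaaaauAuaaaaaua   [A ::= u A u]
auaaaaauAuaaaaaua => auaaaaauuaaaaaua   [A ::= ε]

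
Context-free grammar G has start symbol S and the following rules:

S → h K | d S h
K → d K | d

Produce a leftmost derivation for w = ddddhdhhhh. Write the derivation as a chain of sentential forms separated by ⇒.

S ⇒ dSh   [S → d S h]
dSh ⇒ ddShh   [S → d S h]
ddShh ⇒ dddShhh   [S → d S h]
dddShhh ⇒ ddddShhhh   [S → d S h]
ddddShhhh ⇒ ddddhKhhhh   [S → h K]
ddddhKhhhh ⇒ ddddhdhhhh   [K → d]

S ⇒ dSh ⇒ ddShh ⇒ dddShhh ⇒ ddddShhhh ⇒ ddddhKhhhh ⇒ ddddhdhhhh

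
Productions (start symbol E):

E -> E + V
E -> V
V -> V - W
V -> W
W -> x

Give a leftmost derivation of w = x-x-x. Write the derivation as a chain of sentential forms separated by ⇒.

E⇒V⇒V-W⇒V-W-W⇒W-W-W⇒x-W-W⇒x-x-W⇒x-x-x

E ⇒ V   [E -> V]
V ⇒ V-W   [V -> V - W]
V-W ⇒ V-W-W   [V -> V - W]
V-W-W ⇒ W-W-W   [V -> W]
W-W-W ⇒ x-W-W   [W -> x]
x-W-W ⇒ x-x-W   [W -> x]
x-x-W ⇒ x-x-x   [W -> x]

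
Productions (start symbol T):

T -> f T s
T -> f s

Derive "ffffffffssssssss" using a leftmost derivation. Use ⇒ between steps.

T ⇒ fTs ⇒ ffTss ⇒ fffTsss ⇒ ffffTssss ⇒ fffffTsssss ⇒ ffffffTssssss ⇒ fffffffTsssssss ⇒ ffffffffssssssss

T ⇒ fTs   [T -> f T s]
fTs ⇒ ffTss   [T -> f T s]
ffTss ⇒ fffTsss   [T -> f T s]
fffTsss ⇒ ffffTssss   [T -> f T s]
ffffTssss ⇒ fffffTsssss   [T -> f T s]
fffffTsssss ⇒ ffffffTssssss   [T -> f T s]
ffffffTssssss ⇒ fffffffTsssssss   [T -> f T s]
fffffffTsssssss ⇒ ffffffffssssssss   [T -> f s]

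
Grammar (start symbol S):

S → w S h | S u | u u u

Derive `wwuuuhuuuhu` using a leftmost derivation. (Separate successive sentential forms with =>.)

S=>Su=>wShu=>wSuhu=>wSuuhu=>wSuuuhu=>wwShuuuhu=>wwuuuhuuuhu

S => Su   [S → S u]
Su => wShu   [S → w S h]
wShu => wSuhu   [S → S u]
wSuhu => wSuuhu   [S → S u]
wSuuhu => wSuuuhu   [S → S u]
wSuuuhu => wwShuuuhu   [S → w S h]
wwShuuuhu => wwuuuhuuuhu   [S → u u u]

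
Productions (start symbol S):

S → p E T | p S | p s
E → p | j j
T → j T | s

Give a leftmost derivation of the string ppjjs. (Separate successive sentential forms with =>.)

S => pET => ppT => ppjT => ppjjT => ppjjs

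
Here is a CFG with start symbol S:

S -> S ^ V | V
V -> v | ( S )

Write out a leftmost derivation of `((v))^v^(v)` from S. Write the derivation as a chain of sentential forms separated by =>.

S=>S^V=>S^V^V=>V^V^V=>(S)^V^V=>(V)^V^V=>((S))^V^V=>((V))^V^V=>((v))^V^V=>((v))^v^V=>((v))^v^(S)=>((v))^v^(V)=>((v))^v^(v)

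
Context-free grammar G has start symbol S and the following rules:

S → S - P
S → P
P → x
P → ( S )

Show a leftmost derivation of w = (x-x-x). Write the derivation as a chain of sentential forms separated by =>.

S => P   [S → P]
P => (S)   [P → ( S )]
(S) => (S-P)   [S → S - P]
(S-P) => (S-P-P)   [S → S - P]
(S-P-P) => (P-P-P)   [S → P]
(P-P-P) => (x-P-P)   [P → x]
(x-P-P) => (x-x-P)   [P → x]
(x-x-P) => (x-x-x)   [P → x]

S => P => (S) => (S-P) => (S-P-P) => (P-P-P) => (x-P-P) => (x-x-P) => (x-x-x)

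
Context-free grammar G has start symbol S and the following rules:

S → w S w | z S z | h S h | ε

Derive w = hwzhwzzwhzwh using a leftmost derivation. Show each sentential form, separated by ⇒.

S⇒hSh⇒hwSwh⇒hwzSzwh⇒hwzhShzwh⇒hwzhwSwhzwh⇒hwzhwzSzwhzwh⇒hwzhwzzwhzwh

S ⇒ hSh   [S → h S h]
hSh ⇒ hwSwh   [S → w S w]
hwSwh ⇒ hwzSzwh   [S → z S z]
hwzSzwh ⇒ hwzhShzwh   [S → h S h]
hwzhShzwh ⇒ hwzhwSwhzwh   [S → w S w]
hwzhwSwhzwh ⇒ hwzhwzSzwhzwh   [S → z S z]
hwzhwzSzwhzwh ⇒ hwzhwzzwhzwh   [S → ε]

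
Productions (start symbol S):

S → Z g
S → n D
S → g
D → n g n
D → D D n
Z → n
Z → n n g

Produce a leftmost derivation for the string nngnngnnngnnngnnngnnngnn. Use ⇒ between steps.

S ⇒ nD ⇒ nDDn ⇒ nDDnDn ⇒ nDDnDnDn ⇒ nDDnDnDnDn ⇒ nDDnDnDnDnDn ⇒ nngnDnDnDnDnDn ⇒ nngnngnnDnDnDnDn ⇒ nngnngnnngnnDnDnDn ⇒ nngnngnnngnnngnnDnDn ⇒ nngnngnnngnnngnnngnnDn ⇒ nngnngnnngnnngnnngnnngnn

S ⇒ nD   [S → n D]
nD ⇒ nDDn   [D → D D n]
nDDn ⇒ nDDnDn   [D → D D n]
nDDnDn ⇒ nDDnDnDn   [D → D D n]
nDDnDnDn ⇒ nDDnDnDnDn   [D → D D n]
nDDnDnDnDn ⇒ nDDnDnDnDnDn   [D → D D n]
nDDnDnDnDnDn ⇒ nngnDnDnDnDnDn   [D → n g n]
nngnDnDnDnDnDn ⇒ nngnngnnDnDnDnDn   [D → n g n]
nngnngnnDnDnDnDn ⇒ nngnngnnngnnDnDnDn   [D → n g n]
nngnngnnngnnDnDnDn ⇒ nngnngnnngnnngnnDnDn   [D → n g n]
nngnngnnngnnngnnDnDn ⇒ nngnngnnngnnngnnngnnDn   [D → n g n]
nngnngnnngnnngnnngnnDn ⇒ nngnngnnngnnngnnngnnngnn   [D → n g n]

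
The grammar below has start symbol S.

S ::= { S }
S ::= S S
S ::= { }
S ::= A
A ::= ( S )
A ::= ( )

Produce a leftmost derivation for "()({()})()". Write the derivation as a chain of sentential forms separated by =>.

S => SS => AS => ()S => ()SS => ()AS => ()(S)S => ()({S})S => ()({A})S => ()({()})S => ()({()})A => ()({()})()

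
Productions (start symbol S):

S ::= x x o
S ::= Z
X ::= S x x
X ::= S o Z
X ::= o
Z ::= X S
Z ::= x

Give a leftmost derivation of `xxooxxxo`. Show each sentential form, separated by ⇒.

S ⇒ Z ⇒ XS ⇒ SoZS ⇒ xxooZS ⇒ xxooxS ⇒ xxooxxxo

S ⇒ Z   [S ::= Z]
Z ⇒ XS   [Z ::= X S]
XS ⇒ SoZS   [X ::= S o Z]
SoZS ⇒ xxooZS   [S ::= x x o]
xxooZS ⇒ xxooxS   [Z ::= x]
xxooxS ⇒ xxooxxxo   [S ::= x x o]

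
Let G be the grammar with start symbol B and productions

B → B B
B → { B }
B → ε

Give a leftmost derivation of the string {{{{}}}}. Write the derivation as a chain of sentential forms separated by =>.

B => {B}   [B → { B }]
{B} => {BB}   [B → B B]
{BB} => {{B}B}   [B → { B }]
{{B}B} => {{{B}}B}   [B → { B }]
{{{B}}B} => {{{BB}}B}   [B → B B]
{{{BB}}B} => {{{{B}B}}B}   [B → { B }]
{{{{B}B}}B} => {{{{}B}}B}   [B → ε]
{{{{}B}}B} => {{{{}}}B}   [B → ε]
{{{{}}}B} => {{{{}}}}   [B → ε]

B => {B} => {BB} => {{B}B} => {{{B}}B} => {{{BB}}B} => {{{{B}B}}B} => {{{{}B}}B} => {{{{}}}B} => {{{{}}}}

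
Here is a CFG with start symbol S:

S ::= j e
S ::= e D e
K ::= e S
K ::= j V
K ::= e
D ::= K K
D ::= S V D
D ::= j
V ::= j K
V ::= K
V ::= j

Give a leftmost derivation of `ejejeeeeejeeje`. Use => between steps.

S => eDe   [S ::= e D e]
eDe => eSVDe   [D ::= S V D]
eSVDe => ejeVDe   [S ::= j e]
ejeVDe => ejejKDe   [V ::= j K]
ejejKDe => ejejeSDe   [K ::= e S]
ejejeSDe => ejejeeDeDe   [S ::= e D e]
ejejeeDeDe => ejejeeKKeDe   [D ::= K K]
ejejeeKKeDe => ejejeeeKeDe   [K ::= e]
ejejeeeKeDe => ejejeeeeSeDe   [K ::= e S]
ejejeeeeSeDe => ejejeeeeeDeeDe   [S ::= e D e]
ejejeeeeeDeeDe => ejejeeeeejeeDe   [D ::= j]
ejejeeeeejeeDe => ejejeeeeejeeje   [D ::= j]

S=>eDe=>eSVDe=>ejeVDe=>ejejKDe=>ejejeSDe=>ejejeeDeDe=>ejejeeKKeDe=>ejejeeeKeDe=>ejejeeeeSeDe=>ejejeeeeeDeeDe=>ejejeeeeejeeDe=>ejejeeeeejeeje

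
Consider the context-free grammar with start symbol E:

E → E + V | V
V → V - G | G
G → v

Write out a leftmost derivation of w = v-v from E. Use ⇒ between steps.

E ⇒ V   [E → V]
V ⇒ V-G   [V → V - G]
V-G ⇒ G-G   [V → G]
G-G ⇒ v-G   [G → v]
v-G ⇒ v-v   [G → v]

E ⇒ V ⇒ V-G ⇒ G-G ⇒ v-G ⇒ v-v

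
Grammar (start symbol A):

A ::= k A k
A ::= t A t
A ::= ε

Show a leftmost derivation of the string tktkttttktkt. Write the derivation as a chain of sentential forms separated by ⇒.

A ⇒ tAt   [A ::= t A t]
tAt ⇒ tkAkt   [A ::= k A k]
tkAkt ⇒ tktAtkt   [A ::= t A t]
tktAtkt ⇒ tktkAktkt   [A ::= k A k]
tktkAktkt ⇒ tktktAtktkt   [A ::= t A t]
tktktAtktkt ⇒ tktkttAttktkt   [A ::= t A t]
tktkttAttktkt ⇒ tktkttttktkt   [A ::= ε]

A⇒tAt⇒tkAkt⇒tktAtkt⇒tktkAktkt⇒tktktAtktkt⇒tktkttAttktkt⇒tktkttttktkt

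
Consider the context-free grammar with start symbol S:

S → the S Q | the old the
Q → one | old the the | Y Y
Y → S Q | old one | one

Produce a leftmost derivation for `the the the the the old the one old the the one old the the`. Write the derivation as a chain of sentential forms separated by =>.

S => the S Q   [S → the S Q]
the S Q => the the S Q Q   [S → the S Q]
the the S Q Q => the the the S Q Q Q   [S → the S Q]
the the the S Q Q Q => the the the the S Q Q Q Q   [S → the S Q]
the the the the S Q Q Q Q => the the the the the old the Q Q Q Q   [S → the old the]
the the the the the old the Q Q Q Q => the the the the the old the one Q Q Q   [Q → one]
the the the the the old the one Q Q Q => the the the the the old the one old the the Q Q   [Q → old the the]
the the the the the old the one old the the Q Q => the the the the the old the one old the the one Q   [Q → one]
the the the the the old the one old the the one Q => the the the the the old the one old the the one old the the   [Q → old the the]

S => the S Q => the the S Q Q => the the the S Q Q Q => the the the the S Q Q Q Q => the the the the the old the Q Q Q Q => the the the the the old the one Q Q Q => the the the the the old the one old the the Q Q => the the the the the old the one old the the one Q => the the the the the old the one old the the one old the the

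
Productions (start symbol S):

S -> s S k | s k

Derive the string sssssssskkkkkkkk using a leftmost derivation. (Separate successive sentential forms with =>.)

S => sSk   [S -> s S k]
sSk => ssSkk   [S -> s S k]
ssSkk => sssSkkk   [S -> s S k]
sssSkkk => ssssSkkkk   [S -> s S k]
ssssSkkkk => sssssSkkkkk   [S -> s S k]
sssssSkkkkk => ssssssSkkkkkk   [S -> s S k]
ssssssSkkkkkk => sssssssSkkkkkkk   [S -> s S k]
sssssssSkkkkkkk => sssssssskkkkkkkk   [S -> s k]

S => sSk => ssSkk => sssSkkk => ssssSkkkk => sssssSkkkkk => ssssssSkkkkkk => sssssssSkkkkkkk => sssssssskkkkkkkk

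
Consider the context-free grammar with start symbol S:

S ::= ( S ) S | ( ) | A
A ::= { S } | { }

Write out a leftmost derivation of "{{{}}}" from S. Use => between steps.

S => A   [S ::= A]
A => {S}   [A ::= { S }]
{S} => {A}   [S ::= A]
{A} => {{S}}   [A ::= { S }]
{{S}} => {{A}}   [S ::= A]
{{A}} => {{{}}}   [A ::= { }]

S => A => {S} => {A} => {{S}} => {{A}} => {{{}}}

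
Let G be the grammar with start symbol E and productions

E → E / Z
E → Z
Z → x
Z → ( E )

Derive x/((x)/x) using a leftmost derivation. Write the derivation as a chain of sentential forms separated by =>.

E=>E/Z=>Z/Z=>x/Z=>x/(E)=>x/(E/Z)=>x/(Z/Z)=>x/((E)/Z)=>x/((Z)/Z)=>x/((x)/Z)=>x/((x)/x)

E => E/Z   [E → E / Z]
E/Z => Z/Z   [E → Z]
Z/Z => x/Z   [Z → x]
x/Z => x/(E)   [Z → ( E )]
x/(E) => x/(E/Z)   [E → E / Z]
x/(E/Z) => x/(Z/Z)   [E → Z]
x/(Z/Z) => x/((E)/Z)   [Z → ( E )]
x/((E)/Z) => x/((Z)/Z)   [E → Z]
x/((Z)/Z) => x/((x)/Z)   [Z → x]
x/((x)/Z) => x/((x)/x)   [Z → x]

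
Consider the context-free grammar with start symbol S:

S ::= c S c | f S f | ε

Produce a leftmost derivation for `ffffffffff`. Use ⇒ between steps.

S⇒fSf⇒ffSff⇒fffSfff⇒ffffSffff⇒fffffSfffff⇒ffffffffff

S ⇒ fSf   [S ::= f S f]
fSf ⇒ ffSff   [S ::= f S f]
ffSff ⇒ fffSfff   [S ::= f S f]
fffSfff ⇒ ffffSffff   [S ::= f S f]
ffffSffff ⇒ fffffSfffff   [S ::= f S f]
fffffSfffff ⇒ ffffffffff   [S ::= ε]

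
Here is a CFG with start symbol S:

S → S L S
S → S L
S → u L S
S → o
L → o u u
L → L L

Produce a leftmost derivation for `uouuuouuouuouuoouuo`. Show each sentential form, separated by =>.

S => uLS   [S → u L S]
uLS => uouuS   [L → o u u]
uouuS => uouuSLS   [S → S L S]
uouuSLS => uouuuLSLS   [S → u L S]
uouuuLSLS => uouuuLLSLS   [L → L L]
uouuuLLSLS => uouuuLLLSLS   [L → L L]
uouuuLLLSLS => uouuuouuLLSLS   [L → o u u]
uouuuouuLLSLS => uouuuouuouuLSLS   [L → o u u]
uouuuouuouuLSLS => uouuuouuouuouuSLS   [L → o u u]
uouuuouuouuouuSLS => uouuuouuouuouuoLS   [S → o]
uouuuouuouuouuoLS => uouuuouuouuouuoouuS   [L → o u u]
uouuuouuouuouuoouuS => uouuuouuouuouuoouuo   [S → o]

S => uLS => uouuS => uouuSLS => uouuuLSLS => uouuuLLSLS => uouuuLLLSLS => uouuuouuLLSLS => uouuuouuouuLSLS => uouuuouuouuouuSLS => uouuuouuouuouuoLS => uouuuouuouuouuoouuS => uouuuouuouuouuoouuo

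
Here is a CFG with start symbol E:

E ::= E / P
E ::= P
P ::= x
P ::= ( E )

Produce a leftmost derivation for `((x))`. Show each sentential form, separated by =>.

E => P => (E) => (P) => ((E)) => ((P)) => ((x))

E => P   [E ::= P]
P => (E)   [P ::= ( E )]
(E) => (P)   [E ::= P]
(P) => ((E))   [P ::= ( E )]
((E)) => ((P))   [E ::= P]
((P)) => ((x))   [P ::= x]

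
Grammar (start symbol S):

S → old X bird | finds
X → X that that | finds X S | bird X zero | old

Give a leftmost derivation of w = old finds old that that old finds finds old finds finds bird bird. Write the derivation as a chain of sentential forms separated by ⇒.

S ⇒ old X bird   [S → old X bird]
old X bird ⇒ old finds X S bird   [X → finds X S]
old finds X S bird ⇒ old finds X that that S bird   [X → X that that]
old finds X that that S bird ⇒ old finds old that that S bird   [X → old]
old finds old that that S bird ⇒ old finds old that that old X bird bird   [S → old X bird]
old finds old that that old X bird bird ⇒ old finds old that that old finds X S bird bird   [X → finds X S]
old finds old that that old finds X S bird bird ⇒ old finds old that that old finds finds X S S bird bird   [X → finds X S]
old finds old that that old finds finds X S S bird bird ⇒ old finds old that that old finds finds old S S bird bird   [X → old]
old finds old that that old finds finds old S S bird bird ⇒ old finds old that that old finds finds old finds S bird bird   [S → finds]
old finds old that that old finds finds old finds S bird bird ⇒ old finds old that that old finds finds old finds finds bird bird   [S → finds]

S ⇒ old X bird ⇒ old finds X S bird ⇒ old finds X that that S bird ⇒ old finds old that that S bird ⇒ old finds old that that old X bird bird ⇒ old finds old that that old finds X S bird bird ⇒ old finds old that that old finds finds X S S bird bird ⇒ old finds old that that old finds finds old S S bird bird ⇒ old finds old that that old finds finds old finds S bird bird ⇒ old finds old that that old finds finds old finds finds bird bird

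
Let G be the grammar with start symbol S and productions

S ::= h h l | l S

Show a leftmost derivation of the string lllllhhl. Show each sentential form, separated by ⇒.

S ⇒ lS   [S ::= l S]
lS ⇒ llS   [S ::= l S]
llS ⇒ lllS   [S ::= l S]
lllS ⇒ llllS   [S ::= l S]
llllS ⇒ lllllS   [S ::= l S]
lllllS ⇒ lllllhhl   [S ::= h h l]

S ⇒ lS ⇒ llS ⇒ lllS ⇒ llllS ⇒ lllllS ⇒ lllllhhl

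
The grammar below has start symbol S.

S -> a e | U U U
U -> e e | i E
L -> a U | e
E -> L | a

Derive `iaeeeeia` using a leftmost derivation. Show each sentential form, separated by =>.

S=>UUU=>iEUU=>iLUU=>iaUUU=>iaeeUU=>iaeeeeU=>iaeeeeiE=>iaeeeeia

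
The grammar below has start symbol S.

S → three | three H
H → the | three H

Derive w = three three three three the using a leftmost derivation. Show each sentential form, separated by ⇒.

S ⇒ three H ⇒ three three H ⇒ three three three H ⇒ three three three three H ⇒ three three three three the

S ⇒ three H   [S → three H]
three H ⇒ three three H   [H → three H]
three three H ⇒ three three three H   [H → three H]
three three three H ⇒ three three three three H   [H → three H]
three three three three H ⇒ three three three three the   [H → the]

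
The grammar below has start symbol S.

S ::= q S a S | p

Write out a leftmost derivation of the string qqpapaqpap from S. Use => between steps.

S => qSaS   [S ::= q S a S]
qSaS => qqSaSaS   [S ::= q S a S]
qqSaSaS => qqpaSaS   [S ::= p]
qqpaSaS => qqpapaS   [S ::= p]
qqpapaS => qqpapaqSaS   [S ::= q S a S]
qqpapaqSaS => qqpapaqpaS   [S ::= p]
qqpapaqpaS => qqpapaqpap   [S ::= p]

S=>qSaS=>qqSaSaS=>qqpaSaS=>qqpapaS=>qqpapaqSaS=>qqpapaqpaS=>qqpapaqpap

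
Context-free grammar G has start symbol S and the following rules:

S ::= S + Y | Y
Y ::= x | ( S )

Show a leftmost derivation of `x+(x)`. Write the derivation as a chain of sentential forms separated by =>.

S => S+Y => Y+Y => x+Y => x+(S) => x+(Y) => x+(x)

S => S+Y   [S ::= S + Y]
S+Y => Y+Y   [S ::= Y]
Y+Y => x+Y   [Y ::= x]
x+Y => x+(S)   [Y ::= ( S )]
x+(S) => x+(Y)   [S ::= Y]
x+(Y) => x+(x)   [Y ::= x]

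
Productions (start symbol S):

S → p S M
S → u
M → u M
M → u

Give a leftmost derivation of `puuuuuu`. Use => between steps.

S => pSM   [S → p S M]
pSM => puM   [S → u]
puM => puuM   [M → u M]
puuM => puuuM   [M → u M]
puuuM => puuuuM   [M → u M]
puuuuM => puuuuuM   [M → u M]
puuuuuM => puuuuuu   [M → u]

S => pSM => puM => puuM => puuuM => puuuuM => puuuuuM => puuuuuu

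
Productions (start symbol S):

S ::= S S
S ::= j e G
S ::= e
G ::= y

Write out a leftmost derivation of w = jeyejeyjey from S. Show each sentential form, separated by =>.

S => SS   [S ::= S S]
SS => jeGS   [S ::= j e G]
jeGS => jeyS   [G ::= y]
jeyS => jeySS   [S ::= S S]
jeySS => jeyeS   [S ::= e]
jeyeS => jeyeSS   [S ::= S S]
jeyeSS => jeyejeGS   [S ::= j e G]
jeyejeGS => jeyejeyS   [G ::= y]
jeyejeyS => jeyejeyjeG   [S ::= j e G]
jeyejeyjeG => jeyejeyjey   [G ::= y]

S=>SS=>jeGS=>jeyS=>jeySS=>jeyeS=>jeyeSS=>jeyejeGS=>jeyejeyS=>jeyejeyjeG=>jeyejeyjey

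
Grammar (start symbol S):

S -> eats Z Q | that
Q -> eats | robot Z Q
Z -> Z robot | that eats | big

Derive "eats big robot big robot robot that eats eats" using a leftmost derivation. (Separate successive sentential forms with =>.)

S => eats Z Q => eats big Q => eats big robot Z Q => eats big robot Z robot Q => eats big robot big robot Q => eats big robot big robot robot Z Q => eats big robot big robot robot that eats Q => eats big robot big robot robot that eats eats

S => eats Z Q   [S -> eats Z Q]
eats Z Q => eats big Q   [Z -> big]
eats big Q => eats big robot Z Q   [Q -> robot Z Q]
eats big robot Z Q => eats big robot Z robot Q   [Z -> Z robot]
eats big robot Z robot Q => eats big robot big robot Q   [Z -> big]
eats big robot big robot Q => eats big robot big robot robot Z Q   [Q -> robot Z Q]
eats big robot big robot robot Z Q => eats big robot big robot robot that eats Q   [Z -> that eats]
eats big robot big robot robot that eats Q => eats big robot big robot robot that eats eats   [Q -> eats]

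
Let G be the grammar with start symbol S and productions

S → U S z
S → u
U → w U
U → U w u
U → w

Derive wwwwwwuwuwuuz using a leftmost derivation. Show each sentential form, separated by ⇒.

S⇒USz⇒wUSz⇒wwUSz⇒wwwUSz⇒wwwUwuSz⇒wwwUwuwuSz⇒wwwwUwuwuSz⇒wwwwUwuwuwuSz⇒wwwwwwuwuwuSz⇒wwwwwwuwuwuuz

S ⇒ USz   [S → U S z]
USz ⇒ wUSz   [U → w U]
wUSz ⇒ wwUSz   [U → w U]
wwUSz ⇒ wwwUSz   [U → w U]
wwwUSz ⇒ wwwUwuSz   [U → U w u]
wwwUwuSz ⇒ wwwUwuwuSz   [U → U w u]
wwwUwuwuSz ⇒ wwwwUwuwuSz   [U → w U]
wwwwUwuwuSz ⇒ wwwwUwuwuwuSz   [U → U w u]
wwwwUwuwuwuSz ⇒ wwwwwwuwuwuSz   [U → w]
wwwwwwuwuwuSz ⇒ wwwwwwuwuwuuz   [S → u]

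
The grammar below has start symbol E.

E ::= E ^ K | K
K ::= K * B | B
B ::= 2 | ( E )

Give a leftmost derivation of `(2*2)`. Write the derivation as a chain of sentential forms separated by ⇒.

E⇒K⇒B⇒(E)⇒(K)⇒(K*B)⇒(B*B)⇒(2*B)⇒(2*2)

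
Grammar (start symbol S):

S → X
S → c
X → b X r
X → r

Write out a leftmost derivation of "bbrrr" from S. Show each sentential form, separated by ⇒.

S⇒X⇒bXr⇒bbXrr⇒bbrrr

S ⇒ X   [S → X]
X ⇒ bXr   [X → b X r]
bXr ⇒ bbXrr   [X → b X r]
bbXrr ⇒ bbrrr   [X → r]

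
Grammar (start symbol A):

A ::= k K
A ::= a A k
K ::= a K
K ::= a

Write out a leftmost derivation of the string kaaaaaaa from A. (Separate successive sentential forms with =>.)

A => kK   [A ::= k K]
kK => kaK   [K ::= a K]
kaK => kaaK   [K ::= a K]
kaaK => kaaaK   [K ::= a K]
kaaaK => kaaaaK   [K ::= a K]
kaaaaK => kaaaaaK   [K ::= a K]
kaaaaaK => kaaaaaaK   [K ::= a K]
kaaaaaaK => kaaaaaaa   [K ::= a]

A => kK => kaK => kaaK => kaaaK => kaaaaK => kaaaaaK => kaaaaaaK => kaaaaaaa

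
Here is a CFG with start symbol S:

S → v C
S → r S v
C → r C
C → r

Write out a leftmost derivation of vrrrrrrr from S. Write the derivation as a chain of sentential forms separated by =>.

S => vC   [S → v C]
vC => vrC   [C → r C]
vrC => vrrC   [C → r C]
vrrC => vrrrC   [C → r C]
vrrrC => vrrrrC   [C → r C]
vrrrrC => vrrrrrC   [C → r C]
vrrrrrC => vrrrrrrC   [C → r C]
vrrrrrrC => vrrrrrrr   [C → r]

S => vC => vrC => vrrC => vrrrC => vrrrrC => vrrrrrC => vrrrrrrC => vrrrrrrr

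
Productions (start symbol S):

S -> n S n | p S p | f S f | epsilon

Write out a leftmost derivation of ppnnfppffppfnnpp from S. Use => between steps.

S => pSp => ppSpp => ppnSnpp => ppnnSnnpp => ppnnfSfnnpp => ppnnfpSpfnnpp => ppnnfppSppfnnpp => ppnnfppfSfppfnnpp => ppnnfppffppfnnpp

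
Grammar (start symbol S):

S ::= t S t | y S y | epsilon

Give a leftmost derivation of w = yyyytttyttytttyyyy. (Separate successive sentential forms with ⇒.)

S⇒ySy⇒yySyy⇒yyySyyy⇒yyyySyyyy⇒yyyytStyyyy⇒yyyyttSttyyyy⇒yyyytttStttyyyy⇒yyyytttySytttyyyy⇒yyyytttytStytttyyyy⇒yyyytttyttytttyyyy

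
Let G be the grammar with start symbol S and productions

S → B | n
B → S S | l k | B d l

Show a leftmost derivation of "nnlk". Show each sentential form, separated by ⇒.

S ⇒ B ⇒ SS ⇒ nS ⇒ nB ⇒ nSS ⇒ nnS ⇒ nnB ⇒ nnlk

S ⇒ B   [S → B]
B ⇒ SS   [B → S S]
SS ⇒ nS   [S → n]
nS ⇒ nB   [S → B]
nB ⇒ nSS   [B → S S]
nSS ⇒ nnS   [S → n]
nnS ⇒ nnB   [S → B]
nnB ⇒ nnlk   [B → l k]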